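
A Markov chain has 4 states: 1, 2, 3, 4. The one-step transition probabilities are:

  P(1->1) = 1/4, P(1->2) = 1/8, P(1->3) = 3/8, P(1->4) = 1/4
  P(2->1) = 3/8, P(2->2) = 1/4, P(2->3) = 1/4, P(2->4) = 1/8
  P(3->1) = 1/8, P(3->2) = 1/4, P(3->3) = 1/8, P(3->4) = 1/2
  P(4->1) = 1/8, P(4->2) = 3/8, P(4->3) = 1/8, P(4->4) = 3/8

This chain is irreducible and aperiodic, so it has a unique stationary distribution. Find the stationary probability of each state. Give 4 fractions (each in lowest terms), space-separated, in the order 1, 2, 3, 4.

The stationary distribution satisfies pi = pi * P, i.e.:
  pi_1 = 1/4*pi_1 + 3/8*pi_2 + 1/8*pi_3 + 1/8*pi_4
  pi_2 = 1/8*pi_1 + 1/4*pi_2 + 1/4*pi_3 + 3/8*pi_4
  pi_3 = 3/8*pi_1 + 1/4*pi_2 + 1/8*pi_3 + 1/8*pi_4
  pi_4 = 1/4*pi_1 + 1/8*pi_2 + 1/2*pi_3 + 3/8*pi_4
with normalization: pi_1 + pi_2 + pi_3 + pi_4 = 1.

Using the first 3 balance equations plus normalization, the linear system A*pi = b is:
  [-3/4, 3/8, 1/8, 1/8] . pi = 0
  [1/8, -3/4, 1/4, 3/8] . pi = 0
  [3/8, 1/4, -7/8, 1/8] . pi = 0
  [1, 1, 1, 1] . pi = 1

Solving yields:
  pi_1 = 119/547
  pi_2 = 143/547
  pi_3 = 116/547
  pi_4 = 169/547

Verification (pi * P):
  119/547*1/4 + 143/547*3/8 + 116/547*1/8 + 169/547*1/8 = 119/547 = pi_1  (ok)
  119/547*1/8 + 143/547*1/4 + 116/547*1/4 + 169/547*3/8 = 143/547 = pi_2  (ok)
  119/547*3/8 + 143/547*1/4 + 116/547*1/8 + 169/547*1/8 = 116/547 = pi_3  (ok)
  119/547*1/4 + 143/547*1/8 + 116/547*1/2 + 169/547*3/8 = 169/547 = pi_4  (ok)

Answer: 119/547 143/547 116/547 169/547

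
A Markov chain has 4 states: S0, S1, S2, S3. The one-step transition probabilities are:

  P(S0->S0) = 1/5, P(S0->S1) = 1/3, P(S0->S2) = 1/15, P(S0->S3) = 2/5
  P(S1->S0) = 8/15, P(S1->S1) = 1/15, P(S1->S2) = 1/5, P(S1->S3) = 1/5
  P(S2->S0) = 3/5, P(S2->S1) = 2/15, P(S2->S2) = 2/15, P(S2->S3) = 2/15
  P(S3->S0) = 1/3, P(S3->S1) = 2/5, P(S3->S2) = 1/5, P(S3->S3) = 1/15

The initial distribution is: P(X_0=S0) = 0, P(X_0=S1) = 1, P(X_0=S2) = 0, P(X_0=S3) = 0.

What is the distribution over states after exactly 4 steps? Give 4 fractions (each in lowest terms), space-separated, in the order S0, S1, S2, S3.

Propagating the distribution step by step (d_{t+1} = d_t * P):
d_0 = (S0=0, S1=1, S2=0, S3=0)
  d_1[S0] = 0*1/5 + 1*8/15 + 0*3/5 + 0*1/3 = 8/15
  d_1[S1] = 0*1/3 + 1*1/15 + 0*2/15 + 0*2/5 = 1/15
  d_1[S2] = 0*1/15 + 1*1/5 + 0*2/15 + 0*1/5 = 1/5
  d_1[S3] = 0*2/5 + 1*1/5 + 0*2/15 + 0*1/15 = 1/5
d_1 = (S0=8/15, S1=1/15, S2=1/5, S3=1/5)
  d_2[S0] = 8/15*1/5 + 1/15*8/15 + 1/5*3/5 + 1/5*1/3 = 74/225
  d_2[S1] = 8/15*1/3 + 1/15*1/15 + 1/5*2/15 + 1/5*2/5 = 13/45
  d_2[S2] = 8/15*1/15 + 1/15*1/5 + 1/5*2/15 + 1/5*1/5 = 26/225
  d_2[S3] = 8/15*2/5 + 1/15*1/5 + 1/5*2/15 + 1/5*1/15 = 4/15
d_2 = (S0=74/225, S1=13/45, S2=26/225, S3=4/15)
  d_3[S0] = 74/225*1/5 + 13/45*8/15 + 26/225*3/5 + 4/15*1/3 = 1276/3375
  d_3[S1] = 74/225*1/3 + 13/45*1/15 + 26/225*2/15 + 4/15*2/5 = 847/3375
  d_3[S2] = 74/225*1/15 + 13/45*1/5 + 26/225*2/15 + 4/15*1/5 = 167/1125
  d_3[S3] = 74/225*2/5 + 13/45*1/5 + 26/225*2/15 + 4/15*1/15 = 751/3375
d_3 = (S0=1276/3375, S1=847/3375, S2=167/1125, S3=751/3375)
  d_4[S0] = 1276/3375*1/5 + 847/3375*8/15 + 167/1125*3/5 + 751/3375*1/3 = 18868/50625
  d_4[S1] = 1276/3375*1/3 + 847/3375*1/15 + 167/1125*2/15 + 751/3375*2/5 = 283/1125
  d_4[S2] = 1276/3375*1/15 + 847/3375*1/5 + 167/1125*2/15 + 751/3375*1/5 = 7072/50625
  d_4[S3] = 1276/3375*2/5 + 847/3375*1/5 + 167/1125*2/15 + 751/3375*1/15 = 478/2025
d_4 = (S0=18868/50625, S1=283/1125, S2=7072/50625, S3=478/2025)

Answer: 18868/50625 283/1125 7072/50625 478/2025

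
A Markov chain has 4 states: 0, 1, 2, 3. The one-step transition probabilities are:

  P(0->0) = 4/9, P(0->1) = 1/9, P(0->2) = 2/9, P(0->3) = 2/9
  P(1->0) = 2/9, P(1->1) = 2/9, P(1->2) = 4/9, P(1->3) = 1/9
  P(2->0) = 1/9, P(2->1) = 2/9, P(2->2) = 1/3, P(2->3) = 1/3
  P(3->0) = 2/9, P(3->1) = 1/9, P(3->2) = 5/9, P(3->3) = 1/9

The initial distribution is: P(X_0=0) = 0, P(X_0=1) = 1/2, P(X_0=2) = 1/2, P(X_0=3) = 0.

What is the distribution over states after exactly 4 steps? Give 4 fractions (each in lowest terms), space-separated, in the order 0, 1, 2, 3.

Answer: 1514/6561 377/2187 4943/13122 107/486

Derivation:
Propagating the distribution step by step (d_{t+1} = d_t * P):
d_0 = (0=0, 1=1/2, 2=1/2, 3=0)
  d_1[0] = 0*4/9 + 1/2*2/9 + 1/2*1/9 + 0*2/9 = 1/6
  d_1[1] = 0*1/9 + 1/2*2/9 + 1/2*2/9 + 0*1/9 = 2/9
  d_1[2] = 0*2/9 + 1/2*4/9 + 1/2*1/3 + 0*5/9 = 7/18
  d_1[3] = 0*2/9 + 1/2*1/9 + 1/2*1/3 + 0*1/9 = 2/9
d_1 = (0=1/6, 1=2/9, 2=7/18, 3=2/9)
  d_2[0] = 1/6*4/9 + 2/9*2/9 + 7/18*1/9 + 2/9*2/9 = 35/162
  d_2[1] = 1/6*1/9 + 2/9*2/9 + 7/18*2/9 + 2/9*1/9 = 29/162
  d_2[2] = 1/6*2/9 + 2/9*4/9 + 7/18*1/3 + 2/9*5/9 = 7/18
  d_2[3] = 1/6*2/9 + 2/9*1/9 + 7/18*1/3 + 2/9*1/9 = 35/162
d_2 = (0=35/162, 1=29/162, 2=7/18, 3=35/162)
  d_3[0] = 35/162*4/9 + 29/162*2/9 + 7/18*1/9 + 35/162*2/9 = 331/1458
  d_3[1] = 35/162*1/9 + 29/162*2/9 + 7/18*2/9 + 35/162*1/9 = 127/729
  d_3[2] = 35/162*2/9 + 29/162*4/9 + 7/18*1/3 + 35/162*5/9 = 275/729
  d_3[3] = 35/162*2/9 + 29/162*1/9 + 7/18*1/3 + 35/162*1/9 = 323/1458
d_3 = (0=331/1458, 1=127/729, 2=275/729, 3=323/1458)
  d_4[0] = 331/1458*4/9 + 127/729*2/9 + 275/729*1/9 + 323/1458*2/9 = 1514/6561
  d_4[1] = 331/1458*1/9 + 127/729*2/9 + 275/729*2/9 + 323/1458*1/9 = 377/2187
  d_4[2] = 331/1458*2/9 + 127/729*4/9 + 275/729*1/3 + 323/1458*5/9 = 4943/13122
  d_4[3] = 331/1458*2/9 + 127/729*1/9 + 275/729*1/3 + 323/1458*1/9 = 107/486
d_4 = (0=1514/6561, 1=377/2187, 2=4943/13122, 3=107/486)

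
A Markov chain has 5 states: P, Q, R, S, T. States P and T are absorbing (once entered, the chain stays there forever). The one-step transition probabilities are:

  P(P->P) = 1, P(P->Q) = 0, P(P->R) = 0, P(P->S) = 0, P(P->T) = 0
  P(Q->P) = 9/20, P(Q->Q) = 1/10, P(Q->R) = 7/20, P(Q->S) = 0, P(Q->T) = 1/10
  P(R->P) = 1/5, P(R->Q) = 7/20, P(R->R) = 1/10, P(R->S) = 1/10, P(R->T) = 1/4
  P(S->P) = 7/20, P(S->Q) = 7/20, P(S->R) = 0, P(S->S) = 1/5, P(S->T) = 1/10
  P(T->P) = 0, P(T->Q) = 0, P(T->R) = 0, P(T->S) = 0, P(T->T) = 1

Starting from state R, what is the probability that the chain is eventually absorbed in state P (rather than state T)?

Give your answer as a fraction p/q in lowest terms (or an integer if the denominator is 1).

Answer: 141/239

Derivation:
Let a_i = P(absorbed in P | start in state i).
Boundary conditions: a_P = 1, a_T = 0.
For each transient state i, a_i = sum_j P(i->j) * a_j:
  a_Q = 9/20*a_P + 1/10*a_Q + 7/20*a_R + 0*a_S + 1/10*a_T
  a_R = 1/5*a_P + 7/20*a_Q + 1/10*a_R + 1/10*a_S + 1/4*a_T
  a_S = 7/20*a_P + 7/20*a_Q + 0*a_R + 1/5*a_S + 1/10*a_T

Substituting a_P = 1 and a_T = 0, rearrange to (I - Q) a = r where r[i] = P(i -> P):
  [9/10, -7/20, 0] . (a_Q, a_R, a_S) = 9/20
  [-7/20, 9/10, -1/10] . (a_Q, a_R, a_S) = 1/5
  [-7/20, 0, 4/5] . (a_Q, a_R, a_S) = 7/20

Solving yields:
  a_Q = 523/717
  a_R = 141/239
  a_S = 1085/1434

Starting state is R, so the absorption probability is a_R = 141/239.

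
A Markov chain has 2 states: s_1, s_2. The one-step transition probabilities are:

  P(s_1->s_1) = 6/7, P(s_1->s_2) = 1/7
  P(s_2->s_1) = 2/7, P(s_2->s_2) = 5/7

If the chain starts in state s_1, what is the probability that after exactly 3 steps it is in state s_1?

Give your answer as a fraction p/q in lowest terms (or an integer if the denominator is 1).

Answer: 250/343

Derivation:
Computing P^3 by repeated multiplication:
P^1 =
  s_1: [6/7, 1/7]
  s_2: [2/7, 5/7]
P^2 =
  s_1: [38/49, 11/49]
  s_2: [22/49, 27/49]
P^3 =
  s_1: [250/343, 93/343]
  s_2: [186/343, 157/343]

(P^3)[s_1 -> s_1] = 250/343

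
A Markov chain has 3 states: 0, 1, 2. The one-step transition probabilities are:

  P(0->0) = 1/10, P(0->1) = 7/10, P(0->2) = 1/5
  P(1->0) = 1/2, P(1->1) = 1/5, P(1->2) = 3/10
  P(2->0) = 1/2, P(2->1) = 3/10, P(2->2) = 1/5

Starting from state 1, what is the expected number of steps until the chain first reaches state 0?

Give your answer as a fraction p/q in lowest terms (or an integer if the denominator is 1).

Let h_i = expected steps to first reach 0 from state i.
Boundary: h_0 = 0.
First-step equations for the other states:
  h_1 = 1 + 1/2*h_0 + 1/5*h_1 + 3/10*h_2
  h_2 = 1 + 1/2*h_0 + 3/10*h_1 + 1/5*h_2

Substituting h_0 = 0 and rearranging gives the linear system (I - Q) h = 1:
  [4/5, -3/10] . (h_1, h_2) = 1
  [-3/10, 4/5] . (h_1, h_2) = 1

Solving yields:
  h_1 = 2
  h_2 = 2

Starting state is 1, so the expected hitting time is h_1 = 2.

Answer: 2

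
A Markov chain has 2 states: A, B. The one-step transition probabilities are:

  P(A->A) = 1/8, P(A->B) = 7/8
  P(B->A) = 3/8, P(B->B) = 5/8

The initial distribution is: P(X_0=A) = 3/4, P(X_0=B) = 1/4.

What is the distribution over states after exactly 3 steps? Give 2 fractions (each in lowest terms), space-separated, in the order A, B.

Answer: 75/256 181/256

Derivation:
Propagating the distribution step by step (d_{t+1} = d_t * P):
d_0 = (A=3/4, B=1/4)
  d_1[A] = 3/4*1/8 + 1/4*3/8 = 3/16
  d_1[B] = 3/4*7/8 + 1/4*5/8 = 13/16
d_1 = (A=3/16, B=13/16)
  d_2[A] = 3/16*1/8 + 13/16*3/8 = 21/64
  d_2[B] = 3/16*7/8 + 13/16*5/8 = 43/64
d_2 = (A=21/64, B=43/64)
  d_3[A] = 21/64*1/8 + 43/64*3/8 = 75/256
  d_3[B] = 21/64*7/8 + 43/64*5/8 = 181/256
d_3 = (A=75/256, B=181/256)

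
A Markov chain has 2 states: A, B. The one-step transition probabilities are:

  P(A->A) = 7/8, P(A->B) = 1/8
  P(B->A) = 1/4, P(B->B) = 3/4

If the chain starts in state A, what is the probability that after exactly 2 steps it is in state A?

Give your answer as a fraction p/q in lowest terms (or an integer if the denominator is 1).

Answer: 51/64

Derivation:
Computing P^2 by repeated multiplication:
P^1 =
  A: [7/8, 1/8]
  B: [1/4, 3/4]
P^2 =
  A: [51/64, 13/64]
  B: [13/32, 19/32]

(P^2)[A -> A] = 51/64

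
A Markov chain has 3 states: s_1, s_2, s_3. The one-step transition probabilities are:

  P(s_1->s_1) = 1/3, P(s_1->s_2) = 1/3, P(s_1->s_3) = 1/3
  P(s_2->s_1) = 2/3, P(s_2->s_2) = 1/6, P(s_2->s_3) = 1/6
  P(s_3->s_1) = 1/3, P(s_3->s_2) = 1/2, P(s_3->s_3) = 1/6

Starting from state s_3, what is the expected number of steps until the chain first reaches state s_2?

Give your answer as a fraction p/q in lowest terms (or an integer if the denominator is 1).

Answer: 9/4

Derivation:
Let h_i = expected steps to first reach s_2 from state i.
Boundary: h_s_2 = 0.
First-step equations for the other states:
  h_s_1 = 1 + 1/3*h_s_1 + 1/3*h_s_2 + 1/3*h_s_3
  h_s_3 = 1 + 1/3*h_s_1 + 1/2*h_s_2 + 1/6*h_s_3

Substituting h_s_2 = 0 and rearranging gives the linear system (I - Q) h = 1:
  [2/3, -1/3] . (h_s_1, h_s_3) = 1
  [-1/3, 5/6] . (h_s_1, h_s_3) = 1

Solving yields:
  h_s_1 = 21/8
  h_s_3 = 9/4

Starting state is s_3, so the expected hitting time is h_s_3 = 9/4.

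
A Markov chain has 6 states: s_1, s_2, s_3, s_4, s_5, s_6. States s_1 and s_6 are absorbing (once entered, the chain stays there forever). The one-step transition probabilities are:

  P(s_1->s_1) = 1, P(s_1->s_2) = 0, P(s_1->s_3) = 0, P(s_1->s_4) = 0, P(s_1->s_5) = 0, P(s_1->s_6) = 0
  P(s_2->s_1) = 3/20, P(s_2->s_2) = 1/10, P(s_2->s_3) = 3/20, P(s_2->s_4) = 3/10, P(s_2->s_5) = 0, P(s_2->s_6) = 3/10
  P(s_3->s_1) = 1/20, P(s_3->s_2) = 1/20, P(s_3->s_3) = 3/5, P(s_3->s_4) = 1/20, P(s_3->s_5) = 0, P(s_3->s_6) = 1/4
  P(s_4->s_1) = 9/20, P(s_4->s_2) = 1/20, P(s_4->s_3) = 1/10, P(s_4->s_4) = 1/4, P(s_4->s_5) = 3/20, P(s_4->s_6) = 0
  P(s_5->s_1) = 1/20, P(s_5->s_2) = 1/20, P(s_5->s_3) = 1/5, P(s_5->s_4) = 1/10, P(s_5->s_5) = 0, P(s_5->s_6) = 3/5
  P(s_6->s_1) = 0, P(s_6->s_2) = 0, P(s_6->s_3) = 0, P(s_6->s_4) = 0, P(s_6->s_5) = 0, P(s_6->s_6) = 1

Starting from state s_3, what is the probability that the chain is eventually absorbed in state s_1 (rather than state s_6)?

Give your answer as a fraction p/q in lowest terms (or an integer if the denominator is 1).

Let a_i = P(absorbed in s_1 | start in state i).
Boundary conditions: a_s_1 = 1, a_s_6 = 0.
For each transient state i, a_i = sum_j P(i->j) * a_j:
  a_s_2 = 3/20*a_s_1 + 1/10*a_s_2 + 3/20*a_s_3 + 3/10*a_s_4 + 0*a_s_5 + 3/10*a_s_6
  a_s_3 = 1/20*a_s_1 + 1/20*a_s_2 + 3/5*a_s_3 + 1/20*a_s_4 + 0*a_s_5 + 1/4*a_s_6
  a_s_4 = 9/20*a_s_1 + 1/20*a_s_2 + 1/10*a_s_3 + 1/4*a_s_4 + 3/20*a_s_5 + 0*a_s_6
  a_s_5 = 1/20*a_s_1 + 1/20*a_s_2 + 1/5*a_s_3 + 1/10*a_s_4 + 0*a_s_5 + 3/5*a_s_6

Substituting a_s_1 = 1 and a_s_6 = 0, rearrange to (I - Q) a = r where r[i] = P(i -> s_1):
  [9/10, -3/20, -3/10, 0] . (a_s_2, a_s_3, a_s_4, a_s_5) = 3/20
  [-1/20, 2/5, -1/20, 0] . (a_s_2, a_s_3, a_s_4, a_s_5) = 1/20
  [-1/20, -1/10, 3/4, -3/20] . (a_s_2, a_s_3, a_s_4, a_s_5) = 9/20
  [-1/20, -1/5, -1/10, 1] . (a_s_2, a_s_3, a_s_4, a_s_5) = 1/20

Solving yields:
  a_s_2 = 5809/13011
  a_s_3 = 3499/13011
  a_s_4 = 9172/13011
  a_s_5 = 2558/13011

Starting state is s_3, so the absorption probability is a_s_3 = 3499/13011.

Answer: 3499/13011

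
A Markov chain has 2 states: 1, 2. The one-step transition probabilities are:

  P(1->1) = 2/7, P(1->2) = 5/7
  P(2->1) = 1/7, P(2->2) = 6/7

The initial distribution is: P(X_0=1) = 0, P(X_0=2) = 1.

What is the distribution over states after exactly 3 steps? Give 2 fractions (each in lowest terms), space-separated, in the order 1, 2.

Propagating the distribution step by step (d_{t+1} = d_t * P):
d_0 = (1=0, 2=1)
  d_1[1] = 0*2/7 + 1*1/7 = 1/7
  d_1[2] = 0*5/7 + 1*6/7 = 6/7
d_1 = (1=1/7, 2=6/7)
  d_2[1] = 1/7*2/7 + 6/7*1/7 = 8/49
  d_2[2] = 1/7*5/7 + 6/7*6/7 = 41/49
d_2 = (1=8/49, 2=41/49)
  d_3[1] = 8/49*2/7 + 41/49*1/7 = 57/343
  d_3[2] = 8/49*5/7 + 41/49*6/7 = 286/343
d_3 = (1=57/343, 2=286/343)

Answer: 57/343 286/343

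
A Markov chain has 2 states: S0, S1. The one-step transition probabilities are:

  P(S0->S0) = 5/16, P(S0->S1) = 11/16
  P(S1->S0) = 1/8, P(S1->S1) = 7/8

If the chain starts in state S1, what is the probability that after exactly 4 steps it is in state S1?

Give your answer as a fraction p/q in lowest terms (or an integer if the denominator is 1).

Computing P^4 by repeated multiplication:
P^1 =
  S0: [5/16, 11/16]
  S1: [1/8, 7/8]
P^2 =
  S0: [47/256, 209/256]
  S1: [19/128, 109/128]
P^3 =
  S0: [653/4096, 3443/4096]
  S1: [313/2048, 1735/2048]
P^4 =
  S0: [10151/65536, 55385/65536]
  S1: [5035/32768, 27733/32768]

(P^4)[S1 -> S1] = 27733/32768

Answer: 27733/32768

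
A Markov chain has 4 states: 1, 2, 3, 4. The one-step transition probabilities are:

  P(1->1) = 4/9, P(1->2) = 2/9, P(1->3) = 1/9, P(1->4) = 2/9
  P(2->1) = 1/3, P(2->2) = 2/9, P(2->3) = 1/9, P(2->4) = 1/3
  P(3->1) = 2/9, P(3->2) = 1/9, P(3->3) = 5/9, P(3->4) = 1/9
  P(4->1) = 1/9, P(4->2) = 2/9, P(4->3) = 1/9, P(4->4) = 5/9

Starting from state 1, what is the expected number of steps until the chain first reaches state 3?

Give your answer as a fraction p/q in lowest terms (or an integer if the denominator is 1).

Let h_i = expected steps to first reach 3 from state i.
Boundary: h_3 = 0.
First-step equations for the other states:
  h_1 = 1 + 4/9*h_1 + 2/9*h_2 + 1/9*h_3 + 2/9*h_4
  h_2 = 1 + 1/3*h_1 + 2/9*h_2 + 1/9*h_3 + 1/3*h_4
  h_4 = 1 + 1/9*h_1 + 2/9*h_2 + 1/9*h_3 + 5/9*h_4

Substituting h_3 = 0 and rearranging gives the linear system (I - Q) h = 1:
  [5/9, -2/9, -2/9] . (h_1, h_2, h_4) = 1
  [-1/3, 7/9, -1/3] . (h_1, h_2, h_4) = 1
  [-1/9, -2/9, 4/9] . (h_1, h_2, h_4) = 1

Solving yields:
  h_1 = 9
  h_2 = 9
  h_4 = 9

Starting state is 1, so the expected hitting time is h_1 = 9.

Answer: 9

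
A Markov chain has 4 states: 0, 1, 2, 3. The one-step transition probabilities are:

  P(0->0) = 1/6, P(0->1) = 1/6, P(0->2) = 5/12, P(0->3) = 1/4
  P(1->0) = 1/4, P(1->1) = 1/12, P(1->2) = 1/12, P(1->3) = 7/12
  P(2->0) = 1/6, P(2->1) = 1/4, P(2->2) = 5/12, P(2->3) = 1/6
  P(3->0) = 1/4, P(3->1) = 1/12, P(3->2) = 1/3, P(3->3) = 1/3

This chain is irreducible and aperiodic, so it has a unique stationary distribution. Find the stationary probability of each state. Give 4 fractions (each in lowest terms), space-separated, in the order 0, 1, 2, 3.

The stationary distribution satisfies pi = pi * P, i.e.:
  pi_0 = 1/6*pi_0 + 1/4*pi_1 + 1/6*pi_2 + 1/4*pi_3
  pi_1 = 1/6*pi_0 + 1/12*pi_1 + 1/4*pi_2 + 1/12*pi_3
  pi_2 = 5/12*pi_0 + 1/12*pi_1 + 5/12*pi_2 + 1/3*pi_3
  pi_3 = 1/4*pi_0 + 7/12*pi_1 + 1/6*pi_2 + 1/3*pi_3
with normalization: pi_0 + pi_1 + pi_2 + pi_3 = 1.

Using the first 3 balance equations plus normalization, the linear system A*pi = b is:
  [-5/6, 1/4, 1/6, 1/4] . pi = 0
  [1/6, -11/12, 1/4, 1/12] . pi = 0
  [5/12, 1/12, -7/12, 1/3] . pi = 0
  [1, 1, 1, 1] . pi = 1

Solving yields:
  pi_0 = 123/601
  pi_1 = 283/1803
  pi_2 = 204/601
  pi_3 = 539/1803

Verification (pi * P):
  123/601*1/6 + 283/1803*1/4 + 204/601*1/6 + 539/1803*1/4 = 123/601 = pi_0  (ok)
  123/601*1/6 + 283/1803*1/12 + 204/601*1/4 + 539/1803*1/12 = 283/1803 = pi_1  (ok)
  123/601*5/12 + 283/1803*1/12 + 204/601*5/12 + 539/1803*1/3 = 204/601 = pi_2  (ok)
  123/601*1/4 + 283/1803*7/12 + 204/601*1/6 + 539/1803*1/3 = 539/1803 = pi_3  (ok)

Answer: 123/601 283/1803 204/601 539/1803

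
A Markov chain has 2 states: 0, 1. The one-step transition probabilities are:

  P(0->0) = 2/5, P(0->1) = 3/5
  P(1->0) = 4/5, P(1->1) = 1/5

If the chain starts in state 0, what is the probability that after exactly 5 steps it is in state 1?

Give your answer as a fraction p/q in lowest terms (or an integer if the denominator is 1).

Computing P^5 by repeated multiplication:
P^1 =
  0: [2/5, 3/5]
  1: [4/5, 1/5]
P^2 =
  0: [16/25, 9/25]
  1: [12/25, 13/25]
P^3 =
  0: [68/125, 57/125]
  1: [76/125, 49/125]
P^4 =
  0: [364/625, 261/625]
  1: [348/625, 277/625]
P^5 =
  0: [1772/3125, 1353/3125]
  1: [1804/3125, 1321/3125]

(P^5)[0 -> 1] = 1353/3125

Answer: 1353/3125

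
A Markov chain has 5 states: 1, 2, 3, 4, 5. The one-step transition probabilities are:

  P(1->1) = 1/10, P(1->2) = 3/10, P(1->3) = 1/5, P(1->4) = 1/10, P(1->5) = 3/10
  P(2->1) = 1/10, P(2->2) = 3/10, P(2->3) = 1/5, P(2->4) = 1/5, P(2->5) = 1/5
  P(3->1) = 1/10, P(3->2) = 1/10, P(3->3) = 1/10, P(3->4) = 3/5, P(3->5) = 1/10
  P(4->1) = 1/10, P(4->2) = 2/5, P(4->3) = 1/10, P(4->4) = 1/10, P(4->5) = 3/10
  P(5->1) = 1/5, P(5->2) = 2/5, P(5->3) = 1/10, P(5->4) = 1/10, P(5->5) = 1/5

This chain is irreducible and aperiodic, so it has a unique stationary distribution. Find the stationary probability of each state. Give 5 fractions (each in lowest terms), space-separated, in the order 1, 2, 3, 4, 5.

Answer: 1515/12437 3898/12437 1785/12437 2526/12437 2713/12437

Derivation:
The stationary distribution satisfies pi = pi * P, i.e.:
  pi_1 = 1/10*pi_1 + 1/10*pi_2 + 1/10*pi_3 + 1/10*pi_4 + 1/5*pi_5
  pi_2 = 3/10*pi_1 + 3/10*pi_2 + 1/10*pi_3 + 2/5*pi_4 + 2/5*pi_5
  pi_3 = 1/5*pi_1 + 1/5*pi_2 + 1/10*pi_3 + 1/10*pi_4 + 1/10*pi_5
  pi_4 = 1/10*pi_1 + 1/5*pi_2 + 3/5*pi_3 + 1/10*pi_4 + 1/10*pi_5
  pi_5 = 3/10*pi_1 + 1/5*pi_2 + 1/10*pi_3 + 3/10*pi_4 + 1/5*pi_5
with normalization: pi_1 + pi_2 + pi_3 + pi_4 + pi_5 = 1.

Using the first 4 balance equations plus normalization, the linear system A*pi = b is:
  [-9/10, 1/10, 1/10, 1/10, 1/5] . pi = 0
  [3/10, -7/10, 1/10, 2/5, 2/5] . pi = 0
  [1/5, 1/5, -9/10, 1/10, 1/10] . pi = 0
  [1/10, 1/5, 3/5, -9/10, 1/10] . pi = 0
  [1, 1, 1, 1, 1] . pi = 1

Solving yields:
  pi_1 = 1515/12437
  pi_2 = 3898/12437
  pi_3 = 1785/12437
  pi_4 = 2526/12437
  pi_5 = 2713/12437

Verification (pi * P):
  1515/12437*1/10 + 3898/12437*1/10 + 1785/12437*1/10 + 2526/12437*1/10 + 2713/12437*1/5 = 1515/12437 = pi_1  (ok)
  1515/12437*3/10 + 3898/12437*3/10 + 1785/12437*1/10 + 2526/12437*2/5 + 2713/12437*2/5 = 3898/12437 = pi_2  (ok)
  1515/12437*1/5 + 3898/12437*1/5 + 1785/12437*1/10 + 2526/12437*1/10 + 2713/12437*1/10 = 1785/12437 = pi_3  (ok)
  1515/12437*1/10 + 3898/12437*1/5 + 1785/12437*3/5 + 2526/12437*1/10 + 2713/12437*1/10 = 2526/12437 = pi_4  (ok)
  1515/12437*3/10 + 3898/12437*1/5 + 1785/12437*1/10 + 2526/12437*3/10 + 2713/12437*1/5 = 2713/12437 = pi_5  (ok)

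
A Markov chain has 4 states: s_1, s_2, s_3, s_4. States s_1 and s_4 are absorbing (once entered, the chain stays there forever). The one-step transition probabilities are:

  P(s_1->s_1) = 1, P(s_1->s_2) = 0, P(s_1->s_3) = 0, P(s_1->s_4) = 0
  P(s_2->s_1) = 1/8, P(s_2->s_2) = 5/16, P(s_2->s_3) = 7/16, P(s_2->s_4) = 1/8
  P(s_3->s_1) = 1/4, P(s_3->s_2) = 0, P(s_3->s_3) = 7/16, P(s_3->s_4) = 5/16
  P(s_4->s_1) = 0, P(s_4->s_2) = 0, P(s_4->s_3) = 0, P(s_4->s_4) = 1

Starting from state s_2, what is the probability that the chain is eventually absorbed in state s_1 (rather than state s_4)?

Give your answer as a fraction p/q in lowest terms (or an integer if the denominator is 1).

Let a_i = P(absorbed in s_1 | start in state i).
Boundary conditions: a_s_1 = 1, a_s_4 = 0.
For each transient state i, a_i = sum_j P(i->j) * a_j:
  a_s_2 = 1/8*a_s_1 + 5/16*a_s_2 + 7/16*a_s_3 + 1/8*a_s_4
  a_s_3 = 1/4*a_s_1 + 0*a_s_2 + 7/16*a_s_3 + 5/16*a_s_4

Substituting a_s_1 = 1 and a_s_4 = 0, rearrange to (I - Q) a = r where r[i] = P(i -> s_1):
  [11/16, -7/16] . (a_s_2, a_s_3) = 1/8
  [0, 9/16] . (a_s_2, a_s_3) = 1/4

Solving yields:
  a_s_2 = 46/99
  a_s_3 = 4/9

Starting state is s_2, so the absorption probability is a_s_2 = 46/99.

Answer: 46/99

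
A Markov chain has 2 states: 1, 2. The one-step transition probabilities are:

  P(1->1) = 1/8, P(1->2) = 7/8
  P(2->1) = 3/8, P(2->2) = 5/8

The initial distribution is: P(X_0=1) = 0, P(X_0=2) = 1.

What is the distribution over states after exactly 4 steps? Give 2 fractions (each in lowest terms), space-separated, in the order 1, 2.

Propagating the distribution step by step (d_{t+1} = d_t * P):
d_0 = (1=0, 2=1)
  d_1[1] = 0*1/8 + 1*3/8 = 3/8
  d_1[2] = 0*7/8 + 1*5/8 = 5/8
d_1 = (1=3/8, 2=5/8)
  d_2[1] = 3/8*1/8 + 5/8*3/8 = 9/32
  d_2[2] = 3/8*7/8 + 5/8*5/8 = 23/32
d_2 = (1=9/32, 2=23/32)
  d_3[1] = 9/32*1/8 + 23/32*3/8 = 39/128
  d_3[2] = 9/32*7/8 + 23/32*5/8 = 89/128
d_3 = (1=39/128, 2=89/128)
  d_4[1] = 39/128*1/8 + 89/128*3/8 = 153/512
  d_4[2] = 39/128*7/8 + 89/128*5/8 = 359/512
d_4 = (1=153/512, 2=359/512)

Answer: 153/512 359/512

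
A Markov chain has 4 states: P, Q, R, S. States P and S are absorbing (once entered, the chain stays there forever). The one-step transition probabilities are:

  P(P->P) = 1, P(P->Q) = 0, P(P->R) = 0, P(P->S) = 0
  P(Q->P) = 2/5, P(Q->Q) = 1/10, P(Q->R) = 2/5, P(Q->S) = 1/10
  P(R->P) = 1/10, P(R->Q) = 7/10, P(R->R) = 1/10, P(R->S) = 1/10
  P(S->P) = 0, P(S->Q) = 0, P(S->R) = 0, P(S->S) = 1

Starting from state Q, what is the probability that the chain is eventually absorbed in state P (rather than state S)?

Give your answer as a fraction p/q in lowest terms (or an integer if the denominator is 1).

Let a_i = P(absorbed in P | start in state i).
Boundary conditions: a_P = 1, a_S = 0.
For each transient state i, a_i = sum_j P(i->j) * a_j:
  a_Q = 2/5*a_P + 1/10*a_Q + 2/5*a_R + 1/10*a_S
  a_R = 1/10*a_P + 7/10*a_Q + 1/10*a_R + 1/10*a_S

Substituting a_P = 1 and a_S = 0, rearrange to (I - Q) a = r where r[i] = P(i -> P):
  [9/10, -2/5] . (a_Q, a_R) = 2/5
  [-7/10, 9/10] . (a_Q, a_R) = 1/10

Solving yields:
  a_Q = 40/53
  a_R = 37/53

Starting state is Q, so the absorption probability is a_Q = 40/53.

Answer: 40/53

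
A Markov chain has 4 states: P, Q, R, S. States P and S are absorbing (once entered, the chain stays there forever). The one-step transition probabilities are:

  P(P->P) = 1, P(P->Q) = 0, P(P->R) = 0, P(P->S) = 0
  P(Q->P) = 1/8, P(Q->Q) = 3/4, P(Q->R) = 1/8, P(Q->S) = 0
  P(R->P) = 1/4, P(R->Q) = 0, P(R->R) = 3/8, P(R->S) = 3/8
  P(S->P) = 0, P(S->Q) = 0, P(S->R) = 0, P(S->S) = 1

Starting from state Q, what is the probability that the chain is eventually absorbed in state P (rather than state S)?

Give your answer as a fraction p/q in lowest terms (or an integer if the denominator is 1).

Let a_i = P(absorbed in P | start in state i).
Boundary conditions: a_P = 1, a_S = 0.
For each transient state i, a_i = sum_j P(i->j) * a_j:
  a_Q = 1/8*a_P + 3/4*a_Q + 1/8*a_R + 0*a_S
  a_R = 1/4*a_P + 0*a_Q + 3/8*a_R + 3/8*a_S

Substituting a_P = 1 and a_S = 0, rearrange to (I - Q) a = r where r[i] = P(i -> P):
  [1/4, -1/8] . (a_Q, a_R) = 1/8
  [0, 5/8] . (a_Q, a_R) = 1/4

Solving yields:
  a_Q = 7/10
  a_R = 2/5

Starting state is Q, so the absorption probability is a_Q = 7/10.

Answer: 7/10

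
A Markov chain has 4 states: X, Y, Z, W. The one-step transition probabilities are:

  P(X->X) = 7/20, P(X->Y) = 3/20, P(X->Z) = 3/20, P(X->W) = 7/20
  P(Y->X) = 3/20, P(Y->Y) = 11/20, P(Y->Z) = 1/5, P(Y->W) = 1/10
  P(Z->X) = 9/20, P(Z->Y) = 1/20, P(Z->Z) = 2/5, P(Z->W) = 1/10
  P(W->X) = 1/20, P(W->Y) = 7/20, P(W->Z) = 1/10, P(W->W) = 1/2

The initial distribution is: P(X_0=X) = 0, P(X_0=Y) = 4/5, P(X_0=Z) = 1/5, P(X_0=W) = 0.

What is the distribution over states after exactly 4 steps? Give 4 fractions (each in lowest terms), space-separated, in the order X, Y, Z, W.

Propagating the distribution step by step (d_{t+1} = d_t * P):
d_0 = (X=0, Y=4/5, Z=1/5, W=0)
  d_1[X] = 0*7/20 + 4/5*3/20 + 1/5*9/20 + 0*1/20 = 21/100
  d_1[Y] = 0*3/20 + 4/5*11/20 + 1/5*1/20 + 0*7/20 = 9/20
  d_1[Z] = 0*3/20 + 4/5*1/5 + 1/5*2/5 + 0*1/10 = 6/25
  d_1[W] = 0*7/20 + 4/5*1/10 + 1/5*1/10 + 0*1/2 = 1/10
d_1 = (X=21/100, Y=9/20, Z=6/25, W=1/10)
  d_2[X] = 21/100*7/20 + 9/20*3/20 + 6/25*9/20 + 1/10*1/20 = 127/500
  d_2[Y] = 21/100*3/20 + 9/20*11/20 + 6/25*1/20 + 1/10*7/20 = 163/500
  d_2[Z] = 21/100*3/20 + 9/20*1/5 + 6/25*2/5 + 1/10*1/10 = 91/400
  d_2[W] = 21/100*7/20 + 9/20*1/10 + 6/25*1/10 + 1/10*1/2 = 77/400
d_2 = (X=127/500, Y=163/500, Z=91/400, W=77/400)
  d_3[X] = 127/500*7/20 + 163/500*3/20 + 91/400*9/20 + 77/400*1/20 = 1249/5000
  d_3[Y] = 127/500*3/20 + 163/500*11/20 + 91/400*1/20 + 77/400*7/20 = 5923/20000
  d_3[Z] = 127/500*3/20 + 163/500*1/5 + 91/400*2/5 + 77/400*1/10 = 4271/20000
  d_3[W] = 127/500*7/20 + 163/500*1/10 + 91/400*1/10 + 77/400*1/2 = 481/2000
d_3 = (X=1249/5000, Y=5923/20000, Z=4271/20000, W=481/2000)
  d_4[X] = 1249/5000*7/20 + 5923/20000*3/20 + 4271/20000*9/20 + 481/2000*1/20 = 9599/40000
  d_4[Y] = 1249/5000*3/20 + 5923/20000*11/20 + 4271/20000*1/20 + 481/2000*7/20 = 59041/200000
  d_4[Z] = 1249/5000*3/20 + 5923/20000*1/5 + 4271/20000*2/5 + 481/2000*1/10 = 20617/100000
  d_4[W] = 1249/5000*7/20 + 5923/20000*1/10 + 4271/20000*1/10 + 481/2000*1/2 = 5173/20000
d_4 = (X=9599/40000, Y=59041/200000, Z=20617/100000, W=5173/20000)

Answer: 9599/40000 59041/200000 20617/100000 5173/20000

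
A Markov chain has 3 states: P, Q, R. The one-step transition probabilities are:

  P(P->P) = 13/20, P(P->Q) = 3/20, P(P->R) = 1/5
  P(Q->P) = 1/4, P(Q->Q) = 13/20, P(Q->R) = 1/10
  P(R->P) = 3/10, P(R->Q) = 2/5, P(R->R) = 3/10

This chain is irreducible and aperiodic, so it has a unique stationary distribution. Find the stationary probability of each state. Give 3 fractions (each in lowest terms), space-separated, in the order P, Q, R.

Answer: 41/95 37/95 17/95

Derivation:
The stationary distribution satisfies pi = pi * P, i.e.:
  pi_P = 13/20*pi_P + 1/4*pi_Q + 3/10*pi_R
  pi_Q = 3/20*pi_P + 13/20*pi_Q + 2/5*pi_R
  pi_R = 1/5*pi_P + 1/10*pi_Q + 3/10*pi_R
with normalization: pi_P + pi_Q + pi_R = 1.

Using the first 2 balance equations plus normalization, the linear system A*pi = b is:
  [-7/20, 1/4, 3/10] . pi = 0
  [3/20, -7/20, 2/5] . pi = 0
  [1, 1, 1] . pi = 1

Solving yields:
  pi_P = 41/95
  pi_Q = 37/95
  pi_R = 17/95

Verification (pi * P):
  41/95*13/20 + 37/95*1/4 + 17/95*3/10 = 41/95 = pi_P  (ok)
  41/95*3/20 + 37/95*13/20 + 17/95*2/5 = 37/95 = pi_Q  (ok)
  41/95*1/5 + 37/95*1/10 + 17/95*3/10 = 17/95 = pi_R  (ok)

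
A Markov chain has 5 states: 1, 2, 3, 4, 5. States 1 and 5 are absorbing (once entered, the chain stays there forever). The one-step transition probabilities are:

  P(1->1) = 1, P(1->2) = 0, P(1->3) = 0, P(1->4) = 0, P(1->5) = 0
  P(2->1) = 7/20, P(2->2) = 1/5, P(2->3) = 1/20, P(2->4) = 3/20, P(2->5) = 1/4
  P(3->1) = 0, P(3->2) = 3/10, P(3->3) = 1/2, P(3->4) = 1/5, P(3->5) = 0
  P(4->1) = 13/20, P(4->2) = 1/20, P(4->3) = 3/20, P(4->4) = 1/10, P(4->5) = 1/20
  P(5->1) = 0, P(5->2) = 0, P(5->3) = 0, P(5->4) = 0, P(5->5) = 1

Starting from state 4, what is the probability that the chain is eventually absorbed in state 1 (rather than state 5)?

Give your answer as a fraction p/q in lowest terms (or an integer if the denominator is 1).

Let a_i = P(absorbed in 1 | start in state i).
Boundary conditions: a_1 = 1, a_5 = 0.
For each transient state i, a_i = sum_j P(i->j) * a_j:
  a_2 = 7/20*a_1 + 1/5*a_2 + 1/20*a_3 + 3/20*a_4 + 1/4*a_5
  a_3 = 0*a_1 + 3/10*a_2 + 1/2*a_3 + 1/5*a_4 + 0*a_5
  a_4 = 13/20*a_1 + 1/20*a_2 + 3/20*a_3 + 1/10*a_4 + 1/20*a_5

Substituting a_1 = 1 and a_5 = 0, rearrange to (I - Q) a = r where r[i] = P(i -> 1):
  [4/5, -1/20, -3/20] . (a_2, a_3, a_4) = 7/20
  [-3/10, 1/2, -1/5] . (a_2, a_3, a_4) = 0
  [-1/20, -3/20, 9/10] . (a_2, a_3, a_4) = 13/20

Solving yields:
  a_2 = 809/1246
  a_3 = 925/1246
  a_4 = 157/178

Starting state is 4, so the absorption probability is a_4 = 157/178.

Answer: 157/178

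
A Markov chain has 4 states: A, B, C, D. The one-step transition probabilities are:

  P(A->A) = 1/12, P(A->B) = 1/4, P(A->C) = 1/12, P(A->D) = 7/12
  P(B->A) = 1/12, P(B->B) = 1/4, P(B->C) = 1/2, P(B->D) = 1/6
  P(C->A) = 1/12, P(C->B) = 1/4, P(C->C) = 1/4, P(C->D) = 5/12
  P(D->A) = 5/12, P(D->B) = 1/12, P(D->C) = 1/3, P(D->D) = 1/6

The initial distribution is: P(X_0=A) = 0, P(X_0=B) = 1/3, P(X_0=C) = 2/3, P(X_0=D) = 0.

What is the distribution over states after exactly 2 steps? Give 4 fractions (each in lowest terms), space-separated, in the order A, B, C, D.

Propagating the distribution step by step (d_{t+1} = d_t * P):
d_0 = (A=0, B=1/3, C=2/3, D=0)
  d_1[A] = 0*1/12 + 1/3*1/12 + 2/3*1/12 + 0*5/12 = 1/12
  d_1[B] = 0*1/4 + 1/3*1/4 + 2/3*1/4 + 0*1/12 = 1/4
  d_1[C] = 0*1/12 + 1/3*1/2 + 2/3*1/4 + 0*1/3 = 1/3
  d_1[D] = 0*7/12 + 1/3*1/6 + 2/3*5/12 + 0*1/6 = 1/3
d_1 = (A=1/12, B=1/4, C=1/3, D=1/3)
  d_2[A] = 1/12*1/12 + 1/4*1/12 + 1/3*1/12 + 1/3*5/12 = 7/36
  d_2[B] = 1/12*1/4 + 1/4*1/4 + 1/3*1/4 + 1/3*1/12 = 7/36
  d_2[C] = 1/12*1/12 + 1/4*1/2 + 1/3*1/4 + 1/3*1/3 = 47/144
  d_2[D] = 1/12*7/12 + 1/4*1/6 + 1/3*5/12 + 1/3*1/6 = 41/144
d_2 = (A=7/36, B=7/36, C=47/144, D=41/144)

Answer: 7/36 7/36 47/144 41/144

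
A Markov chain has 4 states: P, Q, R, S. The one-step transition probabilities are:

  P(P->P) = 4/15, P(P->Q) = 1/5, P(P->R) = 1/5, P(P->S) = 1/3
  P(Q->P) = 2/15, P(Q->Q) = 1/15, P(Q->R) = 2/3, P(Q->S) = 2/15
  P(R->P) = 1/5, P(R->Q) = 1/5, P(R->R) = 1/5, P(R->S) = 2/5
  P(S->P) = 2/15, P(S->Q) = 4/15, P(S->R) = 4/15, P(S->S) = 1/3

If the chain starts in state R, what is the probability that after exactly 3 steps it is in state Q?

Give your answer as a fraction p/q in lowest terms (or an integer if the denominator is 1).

Computing P^3 by repeated multiplication:
P^1 =
  P: [4/15, 1/5, 1/5, 1/3]
  Q: [2/15, 1/15, 2/3, 2/15]
  R: [1/5, 1/5, 1/5, 2/5]
  S: [2/15, 4/15, 4/15, 1/3]
P^2 =
  P: [41/225, 44/225, 71/225, 23/75]
  Q: [44/225, 1/5, 6/25, 82/225]
  R: [13/75, 1/5, 8/25, 23/75]
  S: [38/225, 14/75, 26/75, 67/225]
P^3 =
  P: [67/375, 656/3375, 1052/3375, 1064/3375]
  Q: [592/3375, 667/3375, 1072/3375, 116/375]
  R: [8/45, 218/1125, 353/1125, 118/375]
  S: [604/3375, 658/3375, 1036/3375, 359/1125]

(P^3)[R -> Q] = 218/1125

Answer: 218/1125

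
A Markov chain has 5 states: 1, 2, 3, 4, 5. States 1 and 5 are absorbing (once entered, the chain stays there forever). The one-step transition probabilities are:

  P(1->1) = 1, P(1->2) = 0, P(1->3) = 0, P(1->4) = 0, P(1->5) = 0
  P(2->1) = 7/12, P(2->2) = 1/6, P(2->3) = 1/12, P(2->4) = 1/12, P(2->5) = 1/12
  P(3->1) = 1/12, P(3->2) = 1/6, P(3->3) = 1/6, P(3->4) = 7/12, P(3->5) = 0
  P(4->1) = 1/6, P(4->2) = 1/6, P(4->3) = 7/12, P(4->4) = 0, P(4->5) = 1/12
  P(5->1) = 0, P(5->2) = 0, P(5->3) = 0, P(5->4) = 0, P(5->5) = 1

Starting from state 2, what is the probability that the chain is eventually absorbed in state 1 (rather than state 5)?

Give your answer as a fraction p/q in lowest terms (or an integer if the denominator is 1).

Answer: 25/29

Derivation:
Let a_i = P(absorbed in 1 | start in state i).
Boundary conditions: a_1 = 1, a_5 = 0.
For each transient state i, a_i = sum_j P(i->j) * a_j:
  a_2 = 7/12*a_1 + 1/6*a_2 + 1/12*a_3 + 1/12*a_4 + 1/12*a_5
  a_3 = 1/12*a_1 + 1/6*a_2 + 1/6*a_3 + 7/12*a_4 + 0*a_5
  a_4 = 1/6*a_1 + 1/6*a_2 + 7/12*a_3 + 0*a_4 + 1/12*a_5

Substituting a_1 = 1 and a_5 = 0, rearrange to (I - Q) a = r where r[i] = P(i -> 1):
  [5/6, -1/12, -1/12] . (a_2, a_3, a_4) = 7/12
  [-1/6, 5/6, -7/12] . (a_2, a_3, a_4) = 1/12
  [-1/6, -7/12, 1] . (a_2, a_3, a_4) = 1/6

Solving yields:
  a_2 = 25/29
  a_3 = 24/29
  a_4 = 23/29

Starting state is 2, so the absorption probability is a_2 = 25/29.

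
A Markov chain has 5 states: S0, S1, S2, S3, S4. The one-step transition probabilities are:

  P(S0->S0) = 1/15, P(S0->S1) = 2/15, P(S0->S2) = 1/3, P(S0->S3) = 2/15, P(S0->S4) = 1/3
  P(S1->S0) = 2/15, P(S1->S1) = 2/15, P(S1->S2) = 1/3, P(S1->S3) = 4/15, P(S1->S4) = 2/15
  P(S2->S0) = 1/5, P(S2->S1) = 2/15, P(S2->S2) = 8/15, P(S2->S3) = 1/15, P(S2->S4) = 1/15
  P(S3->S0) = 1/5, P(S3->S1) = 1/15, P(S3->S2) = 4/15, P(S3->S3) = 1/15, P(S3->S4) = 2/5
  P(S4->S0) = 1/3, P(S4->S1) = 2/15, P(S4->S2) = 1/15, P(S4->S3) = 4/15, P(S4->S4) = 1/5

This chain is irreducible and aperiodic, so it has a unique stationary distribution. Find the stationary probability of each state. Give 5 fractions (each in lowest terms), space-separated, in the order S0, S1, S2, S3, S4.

Answer: 8606/44617 5519/44617 15058/44617 6449/44617 8985/44617

Derivation:
The stationary distribution satisfies pi = pi * P, i.e.:
  pi_S0 = 1/15*pi_S0 + 2/15*pi_S1 + 1/5*pi_S2 + 1/5*pi_S3 + 1/3*pi_S4
  pi_S1 = 2/15*pi_S0 + 2/15*pi_S1 + 2/15*pi_S2 + 1/15*pi_S3 + 2/15*pi_S4
  pi_S2 = 1/3*pi_S0 + 1/3*pi_S1 + 8/15*pi_S2 + 4/15*pi_S3 + 1/15*pi_S4
  pi_S3 = 2/15*pi_S0 + 4/15*pi_S1 + 1/15*pi_S2 + 1/15*pi_S3 + 4/15*pi_S4
  pi_S4 = 1/3*pi_S0 + 2/15*pi_S1 + 1/15*pi_S2 + 2/5*pi_S3 + 1/5*pi_S4
with normalization: pi_S0 + pi_S1 + pi_S2 + pi_S3 + pi_S4 = 1.

Using the first 4 balance equations plus normalization, the linear system A*pi = b is:
  [-14/15, 2/15, 1/5, 1/5, 1/3] . pi = 0
  [2/15, -13/15, 2/15, 1/15, 2/15] . pi = 0
  [1/3, 1/3, -7/15, 4/15, 1/15] . pi = 0
  [2/15, 4/15, 1/15, -14/15, 4/15] . pi = 0
  [1, 1, 1, 1, 1] . pi = 1

Solving yields:
  pi_S0 = 8606/44617
  pi_S1 = 5519/44617
  pi_S2 = 15058/44617
  pi_S3 = 6449/44617
  pi_S4 = 8985/44617

Verification (pi * P):
  8606/44617*1/15 + 5519/44617*2/15 + 15058/44617*1/5 + 6449/44617*1/5 + 8985/44617*1/3 = 8606/44617 = pi_S0  (ok)
  8606/44617*2/15 + 5519/44617*2/15 + 15058/44617*2/15 + 6449/44617*1/15 + 8985/44617*2/15 = 5519/44617 = pi_S1  (ok)
  8606/44617*1/3 + 5519/44617*1/3 + 15058/44617*8/15 + 6449/44617*4/15 + 8985/44617*1/15 = 15058/44617 = pi_S2  (ok)
  8606/44617*2/15 + 5519/44617*4/15 + 15058/44617*1/15 + 6449/44617*1/15 + 8985/44617*4/15 = 6449/44617 = pi_S3  (ok)
  8606/44617*1/3 + 5519/44617*2/15 + 15058/44617*1/15 + 6449/44617*2/5 + 8985/44617*1/5 = 8985/44617 = pi_S4  (ok)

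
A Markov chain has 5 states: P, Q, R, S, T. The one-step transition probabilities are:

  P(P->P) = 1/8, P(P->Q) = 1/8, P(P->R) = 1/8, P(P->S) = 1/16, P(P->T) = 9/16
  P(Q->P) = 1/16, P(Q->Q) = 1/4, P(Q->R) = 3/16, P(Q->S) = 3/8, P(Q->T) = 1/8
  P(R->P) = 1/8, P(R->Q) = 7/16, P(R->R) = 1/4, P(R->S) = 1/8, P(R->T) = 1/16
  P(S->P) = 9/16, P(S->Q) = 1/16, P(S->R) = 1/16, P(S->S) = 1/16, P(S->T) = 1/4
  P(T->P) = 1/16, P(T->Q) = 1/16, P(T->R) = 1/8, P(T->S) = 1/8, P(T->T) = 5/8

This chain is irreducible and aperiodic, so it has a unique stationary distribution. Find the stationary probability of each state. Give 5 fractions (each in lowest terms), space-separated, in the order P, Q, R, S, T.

The stationary distribution satisfies pi = pi * P, i.e.:
  pi_P = 1/8*pi_P + 1/16*pi_Q + 1/8*pi_R + 9/16*pi_S + 1/16*pi_T
  pi_Q = 1/8*pi_P + 1/4*pi_Q + 7/16*pi_R + 1/16*pi_S + 1/16*pi_T
  pi_R = 1/8*pi_P + 3/16*pi_Q + 1/4*pi_R + 1/16*pi_S + 1/8*pi_T
  pi_S = 1/16*pi_P + 3/8*pi_Q + 1/8*pi_R + 1/16*pi_S + 1/8*pi_T
  pi_T = 9/16*pi_P + 1/8*pi_Q + 1/16*pi_R + 1/4*pi_S + 5/8*pi_T
with normalization: pi_P + pi_Q + pi_R + pi_S + pi_T = 1.

Using the first 4 balance equations plus normalization, the linear system A*pi = b is:
  [-7/8, 1/16, 1/8, 9/16, 1/16] . pi = 0
  [1/8, -3/4, 7/16, 1/16, 1/16] . pi = 0
  [1/8, 3/16, -3/4, 1/16, 1/8] . pi = 0
  [1/16, 3/8, 1/8, -15/16, 1/8] . pi = 0
  [1, 1, 1, 1, 1] . pi = 1

Solving yields:
  pi_P = 7093/46174
  pi_Q = 7157/46174
  pi_R = 6629/46174
  pi_S = 6699/46174
  pi_T = 9298/23087

Verification (pi * P):
  7093/46174*1/8 + 7157/46174*1/16 + 6629/46174*1/8 + 6699/46174*9/16 + 9298/23087*1/16 = 7093/46174 = pi_P  (ok)
  7093/46174*1/8 + 7157/46174*1/4 + 6629/46174*7/16 + 6699/46174*1/16 + 9298/23087*1/16 = 7157/46174 = pi_Q  (ok)
  7093/46174*1/8 + 7157/46174*3/16 + 6629/46174*1/4 + 6699/46174*1/16 + 9298/23087*1/8 = 6629/46174 = pi_R  (ok)
  7093/46174*1/16 + 7157/46174*3/8 + 6629/46174*1/8 + 6699/46174*1/16 + 9298/23087*1/8 = 6699/46174 = pi_S  (ok)
  7093/46174*9/16 + 7157/46174*1/8 + 6629/46174*1/16 + 6699/46174*1/4 + 9298/23087*5/8 = 9298/23087 = pi_T  (ok)

Answer: 7093/46174 7157/46174 6629/46174 6699/46174 9298/23087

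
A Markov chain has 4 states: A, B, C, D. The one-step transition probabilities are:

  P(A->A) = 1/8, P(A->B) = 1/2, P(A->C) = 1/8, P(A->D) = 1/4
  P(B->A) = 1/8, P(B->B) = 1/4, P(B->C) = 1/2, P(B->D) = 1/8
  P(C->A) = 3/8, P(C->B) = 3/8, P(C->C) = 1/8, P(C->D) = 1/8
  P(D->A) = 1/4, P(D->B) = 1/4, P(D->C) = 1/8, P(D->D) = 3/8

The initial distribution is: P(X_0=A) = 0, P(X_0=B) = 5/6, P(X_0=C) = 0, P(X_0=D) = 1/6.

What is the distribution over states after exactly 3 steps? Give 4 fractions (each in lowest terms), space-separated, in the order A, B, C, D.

Answer: 623/3072 131/384 259/1024 13/64

Derivation:
Propagating the distribution step by step (d_{t+1} = d_t * P):
d_0 = (A=0, B=5/6, C=0, D=1/6)
  d_1[A] = 0*1/8 + 5/6*1/8 + 0*3/8 + 1/6*1/4 = 7/48
  d_1[B] = 0*1/2 + 5/6*1/4 + 0*3/8 + 1/6*1/4 = 1/4
  d_1[C] = 0*1/8 + 5/6*1/2 + 0*1/8 + 1/6*1/8 = 7/16
  d_1[D] = 0*1/4 + 5/6*1/8 + 0*1/8 + 1/6*3/8 = 1/6
d_1 = (A=7/48, B=1/4, C=7/16, D=1/6)
  d_2[A] = 7/48*1/8 + 1/4*1/8 + 7/16*3/8 + 1/6*1/4 = 49/192
  d_2[B] = 7/48*1/2 + 1/4*1/4 + 7/16*3/8 + 1/6*1/4 = 131/384
  d_2[C] = 7/48*1/8 + 1/4*1/2 + 7/16*1/8 + 1/6*1/8 = 7/32
  d_2[D] = 7/48*1/4 + 1/4*1/8 + 7/16*1/8 + 1/6*3/8 = 71/384
d_2 = (A=49/192, B=131/384, C=7/32, D=71/384)
  d_3[A] = 49/192*1/8 + 131/384*1/8 + 7/32*3/8 + 71/384*1/4 = 623/3072
  d_3[B] = 49/192*1/2 + 131/384*1/4 + 7/32*3/8 + 71/384*1/4 = 131/384
  d_3[C] = 49/192*1/8 + 131/384*1/2 + 7/32*1/8 + 71/384*1/8 = 259/1024
  d_3[D] = 49/192*1/4 + 131/384*1/8 + 7/32*1/8 + 71/384*3/8 = 13/64
d_3 = (A=623/3072, B=131/384, C=259/1024, D=13/64)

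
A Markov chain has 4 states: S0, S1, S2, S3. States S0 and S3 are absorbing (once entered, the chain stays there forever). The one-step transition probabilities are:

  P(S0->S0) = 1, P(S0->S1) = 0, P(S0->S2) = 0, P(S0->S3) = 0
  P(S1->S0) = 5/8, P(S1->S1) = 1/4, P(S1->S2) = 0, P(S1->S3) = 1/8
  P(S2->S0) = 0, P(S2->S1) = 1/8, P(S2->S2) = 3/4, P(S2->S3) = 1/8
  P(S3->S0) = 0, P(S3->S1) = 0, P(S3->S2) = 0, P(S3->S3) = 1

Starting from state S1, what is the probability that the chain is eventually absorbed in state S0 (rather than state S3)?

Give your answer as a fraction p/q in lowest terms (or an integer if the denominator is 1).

Let a_i = P(absorbed in S0 | start in state i).
Boundary conditions: a_S0 = 1, a_S3 = 0.
For each transient state i, a_i = sum_j P(i->j) * a_j:
  a_S1 = 5/8*a_S0 + 1/4*a_S1 + 0*a_S2 + 1/8*a_S3
  a_S2 = 0*a_S0 + 1/8*a_S1 + 3/4*a_S2 + 1/8*a_S3

Substituting a_S0 = 1 and a_S3 = 0, rearrange to (I - Q) a = r where r[i] = P(i -> S0):
  [3/4, 0] . (a_S1, a_S2) = 5/8
  [-1/8, 1/4] . (a_S1, a_S2) = 0

Solving yields:
  a_S1 = 5/6
  a_S2 = 5/12

Starting state is S1, so the absorption probability is a_S1 = 5/6.

Answer: 5/6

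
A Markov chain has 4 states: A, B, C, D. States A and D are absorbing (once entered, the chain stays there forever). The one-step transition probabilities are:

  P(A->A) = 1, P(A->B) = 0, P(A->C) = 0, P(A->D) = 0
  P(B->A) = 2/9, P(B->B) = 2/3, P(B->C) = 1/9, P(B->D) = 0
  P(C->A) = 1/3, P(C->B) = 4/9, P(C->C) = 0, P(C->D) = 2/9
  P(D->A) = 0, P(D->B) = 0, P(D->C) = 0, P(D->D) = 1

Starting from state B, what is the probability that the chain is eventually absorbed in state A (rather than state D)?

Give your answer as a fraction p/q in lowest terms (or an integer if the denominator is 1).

Answer: 21/23

Derivation:
Let a_i = P(absorbed in A | start in state i).
Boundary conditions: a_A = 1, a_D = 0.
For each transient state i, a_i = sum_j P(i->j) * a_j:
  a_B = 2/9*a_A + 2/3*a_B + 1/9*a_C + 0*a_D
  a_C = 1/3*a_A + 4/9*a_B + 0*a_C + 2/9*a_D

Substituting a_A = 1 and a_D = 0, rearrange to (I - Q) a = r where r[i] = P(i -> A):
  [1/3, -1/9] . (a_B, a_C) = 2/9
  [-4/9, 1] . (a_B, a_C) = 1/3

Solving yields:
  a_B = 21/23
  a_C = 17/23

Starting state is B, so the absorption probability is a_B = 21/23.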